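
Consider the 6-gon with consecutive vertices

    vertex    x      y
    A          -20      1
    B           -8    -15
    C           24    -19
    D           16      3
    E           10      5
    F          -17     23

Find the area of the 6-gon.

1002

Σ = (308) + (512) + (376) + (50) + (315) + (443) = 2004
Area = |Σ|/2 = 1002.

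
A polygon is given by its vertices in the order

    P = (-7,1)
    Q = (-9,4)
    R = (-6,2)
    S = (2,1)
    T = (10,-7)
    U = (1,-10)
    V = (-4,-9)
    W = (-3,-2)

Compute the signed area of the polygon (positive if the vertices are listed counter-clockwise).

Apply the shoelace formula: 2A = Σ (x_i·y_{i+1} − x_{i+1}·y_i), indices taken mod 8.
Σ = (-19) + (6) + (-10) + (-24) + (-93) + (-49) + (-19) + (-17) = -225
Signed area = Σ/2 = -112.5 (negative ⇒ clockwise traversal).

-112.5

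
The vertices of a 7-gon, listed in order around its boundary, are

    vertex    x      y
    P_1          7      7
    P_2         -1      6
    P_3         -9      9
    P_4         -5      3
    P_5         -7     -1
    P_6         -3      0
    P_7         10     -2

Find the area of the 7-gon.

112.5

Apply Gauss's area formula: 2A = Σ (x_i·y_{i+1} − x_{i+1}·y_i), indices taken mod 7.
P_1→P_2: (7)(6) − (-1)(7) = 49
P_2→P_3: (-1)(9) − (-9)(6) = 45
P_3→P_4: (-9)(3) − (-5)(9) = 18
P_4→P_5: (-5)(-1) − (-7)(3) = 26
P_5→P_6: (-7)(0) − (-3)(-1) = -3
P_6→P_7: (-3)(-2) − (10)(0) = 6
P_7→P_1: (10)(7) − (7)(-2) = 84
Σ = 225
Area = |Σ|/2 = 112.5.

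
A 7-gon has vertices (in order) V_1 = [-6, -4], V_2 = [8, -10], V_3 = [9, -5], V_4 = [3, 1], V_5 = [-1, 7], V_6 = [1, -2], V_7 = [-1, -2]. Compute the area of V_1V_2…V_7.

Cross-terms: 92, 50, 24, 22, -5, -4, -8  ⇒  Σ = 171
Area = |Σ|/2 = 85.5.

85.5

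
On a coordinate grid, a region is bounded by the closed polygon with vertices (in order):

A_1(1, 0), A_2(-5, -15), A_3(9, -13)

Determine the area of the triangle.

99

Apply the shoelace (surveyor's) formula: 2A = Σ (x_i·y_{i+1} − x_{i+1}·y_i), indices taken mod 3.
Cross-terms: -15, 200, 13  ⇒  Σ = 198
Area = |Σ|/2 = 99.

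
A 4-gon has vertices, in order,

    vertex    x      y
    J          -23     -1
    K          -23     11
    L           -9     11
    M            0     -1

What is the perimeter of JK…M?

64

|JK| = √((0)² + (12)²) = √144 = 12
|KL| = √((14)² + (0)²) = √196 = 14
|LM| = √((9)² + (-12)²) = √225 = 15
|MJ| = √((-23)² + (0)²) = √529 = 23
Perimeter = 12 + 14 + 15 + 23 = 64.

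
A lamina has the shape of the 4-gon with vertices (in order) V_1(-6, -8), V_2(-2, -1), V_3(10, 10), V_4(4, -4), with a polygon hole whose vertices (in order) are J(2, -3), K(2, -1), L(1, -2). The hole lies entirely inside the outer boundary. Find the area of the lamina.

Outer boundary:
Apply the surveyor's formula: 2A = Σ (x_i·y_{i+1} − x_{i+1}·y_i), indices taken mod 4.
V_1→V_2: (-6)(-1) − (-2)(-8) = -10
V_2→V_3: (-2)(10) − (10)(-1) = -10
V_3→V_4: (10)(-4) − (4)(10) = -80
V_4→V_1: (4)(-8) − (-6)(-4) = -56
Σ = -156
Area = |Σ|/2 = 78.
Hole:
Σ = (4) + (-3) + (1) = 2
Area = |Σ|/2 = 1.
Net area = 78 − 1 = 77.

77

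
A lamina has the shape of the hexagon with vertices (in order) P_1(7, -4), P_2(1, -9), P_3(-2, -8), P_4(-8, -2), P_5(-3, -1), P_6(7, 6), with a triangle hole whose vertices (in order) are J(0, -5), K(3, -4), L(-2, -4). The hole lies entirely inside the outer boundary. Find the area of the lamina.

109.5

Outer boundary:
Apply the shoelace formula: 2A = Σ (x_i·y_{i+1} − x_{i+1}·y_i), indices taken mod 6.
Cross-terms: -59, -26, -60, 2, -11, -70  ⇒  Σ = -224
Area = |Σ|/2 = 112.
Hole:
Σ = (15) + (-20) + (10) = 5
Area = |Σ|/2 = 2.5.
Net area = 112 − 2.5 = 109.5.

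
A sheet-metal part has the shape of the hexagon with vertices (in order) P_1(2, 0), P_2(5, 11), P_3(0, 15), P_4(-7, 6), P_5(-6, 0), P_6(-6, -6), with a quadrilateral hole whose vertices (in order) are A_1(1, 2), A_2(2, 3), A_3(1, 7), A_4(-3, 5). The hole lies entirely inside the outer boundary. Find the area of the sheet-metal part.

Outer boundary:
Apply the shoelace (surveyor's) formula: 2A = Σ (x_i·y_{i+1} − x_{i+1}·y_i), indices taken mod 6.
Σ = (22) + (75) + (105) + (36) + (36) + (12) = 286
Area = |Σ|/2 = 143.
Hole:
Apply the shoelace formula: 2A = Σ (x_i·y_{i+1} − x_{i+1}·y_i), indices taken mod 4.
Σ = (-1) + (11) + (26) + (-11) = 25
Area = |Σ|/2 = 12.5.
Net area = 143 − 12.5 = 130.5.

130.5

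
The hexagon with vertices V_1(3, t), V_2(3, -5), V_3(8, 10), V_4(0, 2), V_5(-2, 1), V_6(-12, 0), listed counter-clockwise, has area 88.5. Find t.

-6

The doubled signed area Σ (x_i y_{i+1} − x_{i+1} y_i) is linear in t.
With t=0 it equals 87; the coefficient of t is -15 (from the two edges through V_1).
So -15·t + 87 = 2·88.5 = 177 ⇒ t = -6.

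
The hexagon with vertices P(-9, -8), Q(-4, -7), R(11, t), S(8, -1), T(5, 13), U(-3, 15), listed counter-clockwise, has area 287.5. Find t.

-8

The doubled signed area Σ (x_i y_{i+1} − x_{i+1} y_i) is linear in t.
With t=0 it equals 479; the coefficient of t is -12 (from the two edges through R).
So -12·t + 479 = 2·287.5 = 575 ⇒ t = -8.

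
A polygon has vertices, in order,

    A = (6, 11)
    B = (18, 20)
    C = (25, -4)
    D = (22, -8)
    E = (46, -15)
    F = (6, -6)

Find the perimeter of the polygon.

128

|AB| = √((12)² + (9)²) = √225 = 15
|BC| = √((7)² + (-24)²) = √625 = 25
|CD| = √((-3)² + (-4)²) = √25 = 5
|DE| = √((24)² + (-7)²) = √625 = 25
|EF| = √((-40)² + (9)²) = √1681 = 41
|FA| = √((0)² + (17)²) = √289 = 17
Perimeter = 15 + 25 + 5 + 25 + 41 + 17 = 128.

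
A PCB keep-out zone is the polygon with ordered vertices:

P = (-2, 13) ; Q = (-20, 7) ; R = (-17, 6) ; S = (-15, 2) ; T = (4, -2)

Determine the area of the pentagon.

P→Q: (-2)(7) − (-20)(13) = 246
Q→R: (-20)(6) − (-17)(7) = -1
R→S: (-17)(2) − (-15)(6) = 56
S→T: (-15)(-2) − (4)(2) = 22
T→P: (4)(13) − (-2)(-2) = 48
Σ = 371
Area = |Σ|/2 = 185.5.

185.5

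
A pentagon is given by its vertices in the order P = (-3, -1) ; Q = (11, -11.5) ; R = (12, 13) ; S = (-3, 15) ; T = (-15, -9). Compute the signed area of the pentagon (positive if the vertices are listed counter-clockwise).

392.75

Apply the shoelace formula: 2A = Σ (x_i·y_{i+1} − x_{i+1}·y_i), indices taken mod 5.
Σ = (45.5) + (281) + (219) + (252) + (-12) = 785.5
Signed area = Σ/2 = 392.75 (positive ⇒ counter-clockwise traversal).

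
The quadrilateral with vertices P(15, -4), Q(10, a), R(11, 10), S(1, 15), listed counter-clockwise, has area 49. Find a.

8

Write out the shoelace sum; only the two edges meeting at Q involve a:
2·Area = [(15·a − 10·(-4)) + (10·10 − 11·a)] + -74
       = 4·a + 66 = 98
⇒ a = 8.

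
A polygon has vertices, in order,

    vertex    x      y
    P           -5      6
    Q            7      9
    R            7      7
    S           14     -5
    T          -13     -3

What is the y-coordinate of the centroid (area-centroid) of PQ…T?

Apply the surveyor's formula. First the cross-terms c_i = x_i·y_{i+1} − x_{i+1}·y_i:
  -87, -14, -133, -107, -93  ⇒  2A = -434, A = -217.
Then Σ (y_i + y_{i+1})·c_i = -1218, so ȳ = -1218 / (6·(-217)) = 29/31.

29/31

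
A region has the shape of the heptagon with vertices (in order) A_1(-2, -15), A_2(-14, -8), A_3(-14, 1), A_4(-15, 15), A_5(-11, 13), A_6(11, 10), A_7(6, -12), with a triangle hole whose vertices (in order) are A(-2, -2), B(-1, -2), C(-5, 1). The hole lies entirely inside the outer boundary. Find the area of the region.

550.5

Outer boundary:
Apply the shoelace formula: 2A = Σ (x_i·y_{i+1} − x_{i+1}·y_i), indices taken mod 7.
Σ = (-194) + (-126) + (-195) + (-30) + (-253) + (-192) + (-114) = -1104
Area = |Σ|/2 = 552.
Hole:
Apply the surveyor's formula: 2A = Σ (x_i·y_{i+1} − x_{i+1}·y_i), indices taken mod 3.
Σ = (2) + (-11) + (12) = 3
Area = |Σ|/2 = 1.5.
Net area = 552 − 1.5 = 550.5.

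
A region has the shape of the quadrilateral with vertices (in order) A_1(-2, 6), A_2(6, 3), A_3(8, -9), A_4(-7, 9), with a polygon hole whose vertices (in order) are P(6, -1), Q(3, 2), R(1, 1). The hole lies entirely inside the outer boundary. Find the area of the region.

63

Outer boundary:
A_1→A_2: (-2)(3) − (6)(6) = -42
A_2→A_3: (6)(-9) − (8)(3) = -78
A_3→A_4: (8)(9) − (-7)(-9) = 9
A_4→A_1: (-7)(6) − (-2)(9) = -24
Σ = -135
Area = |Σ|/2 = 67.5.
Hole:
Apply the surveyor's formula: 2A = Σ (x_i·y_{i+1} − x_{i+1}·y_i), indices taken mod 3.
Σ = (15) + (1) + (-7) = 9
Area = |Σ|/2 = 4.5.
Net area = 67.5 − 4.5 = 63.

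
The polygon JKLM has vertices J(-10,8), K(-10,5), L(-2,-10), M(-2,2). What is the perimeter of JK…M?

42

|JK| = √((0)² + (-3)²) = √9 = 3
|KL| = √((8)² + (-15)²) = √289 = 17
|LM| = √((0)² + (12)²) = √144 = 12
|MJ| = √((-8)² + (6)²) = √100 = 10
Perimeter = 3 + 17 + 12 + 10 = 42.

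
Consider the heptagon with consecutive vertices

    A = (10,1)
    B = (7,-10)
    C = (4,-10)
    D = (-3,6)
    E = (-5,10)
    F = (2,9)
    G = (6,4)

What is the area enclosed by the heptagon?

144

Apply the shoelace formula: 2A = Σ (x_i·y_{i+1} − x_{i+1}·y_i), indices taken mod 7.
Σ = (-107) + (-30) + (-6) + (0) + (-65) + (-46) + (-34) = -288
Area = |Σ|/2 = 144.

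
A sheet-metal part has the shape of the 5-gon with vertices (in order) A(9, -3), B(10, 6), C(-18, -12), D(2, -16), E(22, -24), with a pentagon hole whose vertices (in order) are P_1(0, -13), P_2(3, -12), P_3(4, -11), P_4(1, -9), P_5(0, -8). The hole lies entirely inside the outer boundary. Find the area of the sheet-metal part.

Outer boundary:
Apply the shoelace (surveyor's) formula: 2A = Σ (x_i·y_{i+1} − x_{i+1}·y_i), indices taken mod 5.
A→B: (9)(6) − (10)(-3) = 84
B→C: (10)(-12) − (-18)(6) = -12
C→D: (-18)(-16) − (2)(-12) = 312
D→E: (2)(-24) − (22)(-16) = 304
E→A: (22)(-3) − (9)(-24) = 150
Σ = 838
Area = |Σ|/2 = 419.
Hole:
P_1→P_2: (0)(-12) − (3)(-13) = 39
P_2→P_3: (3)(-11) − (4)(-12) = 15
P_3→P_4: (4)(-9) − (1)(-11) = -25
P_4→P_5: (1)(-8) − (0)(-9) = -8
P_5→P_1: (0)(-13) − (0)(-8) = 0
Σ = 21
Area = |Σ|/2 = 10.5.
Net area = 419 − 10.5 = 408.5.

408.5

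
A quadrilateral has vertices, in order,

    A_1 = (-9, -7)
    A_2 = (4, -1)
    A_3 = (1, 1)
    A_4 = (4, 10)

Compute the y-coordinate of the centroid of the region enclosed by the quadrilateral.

Apply the shoelace (surveyor's) formula. First the cross-terms c_i = x_i·y_{i+1} − x_{i+1}·y_i:
  37, 5, 6, 62  ⇒  2A = 110, A = 55.
Then Σ (y_i + y_{i+1})·c_i = -44, so ȳ = -44 / (6·55) = -2/15.

-2/15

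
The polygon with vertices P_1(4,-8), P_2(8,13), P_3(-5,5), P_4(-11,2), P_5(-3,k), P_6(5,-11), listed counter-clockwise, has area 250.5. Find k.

The doubled signed area Σ (x_i y_{i+1} − x_{i+1} y_i) is linear in k.
With k=0 it equals 309; the coefficient of k is -16 (from the two edges through P_5).
So -16·k + 309 = 2·250.5 = 501 ⇒ k = -12.

-12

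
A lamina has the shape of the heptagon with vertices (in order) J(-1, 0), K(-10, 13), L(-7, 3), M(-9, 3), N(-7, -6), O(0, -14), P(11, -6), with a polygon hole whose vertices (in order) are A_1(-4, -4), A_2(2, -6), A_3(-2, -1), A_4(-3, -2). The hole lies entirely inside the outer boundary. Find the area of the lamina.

Outer boundary:
Apply the shoelace (surveyor's) formula: 2A = Σ (x_i·y_{i+1} − x_{i+1}·y_i), indices taken mod 7.
Σ = (-13) + (61) + (6) + (75) + (98) + (154) + (-6) = 375
Area = |Σ|/2 = 187.5.
Hole:
Apply Gauss's area formula: 2A = Σ (x_i·y_{i+1} − x_{i+1}·y_i), indices taken mod 4.
Σ = (32) + (-14) + (1) + (4) = 23
Area = |Σ|/2 = 11.5.
Net area = 187.5 − 11.5 = 176.

176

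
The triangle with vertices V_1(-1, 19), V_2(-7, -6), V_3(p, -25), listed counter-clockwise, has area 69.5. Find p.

The doubled signed area Σ (x_i y_{i+1} − x_{i+1} y_i) is linear in p.
With p=0 it equals 289; the coefficient of p is 25 (from the two edges through V_3).
So 25·p + 289 = 2·69.5 = 139 ⇒ p = -6.

-6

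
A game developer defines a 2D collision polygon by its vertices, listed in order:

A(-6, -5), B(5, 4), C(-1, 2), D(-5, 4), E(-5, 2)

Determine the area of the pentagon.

34

Σ = (1) + (14) + (6) + (10) + (37) = 68
Area = |Σ|/2 = 34.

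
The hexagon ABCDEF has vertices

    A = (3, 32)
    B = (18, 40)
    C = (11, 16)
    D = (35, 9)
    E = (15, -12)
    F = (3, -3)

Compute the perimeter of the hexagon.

146

|AB| = √((15)² + (8)²) = √289 = 17
|BC| = √((-7)² + (-24)²) = √625 = 25
|CD| = √((24)² + (-7)²) = √625 = 25
|DE| = √((-20)² + (-21)²) = √841 = 29
|EF| = √((-12)² + (9)²) = √225 = 15
|FA| = √((0)² + (35)²) = √1225 = 35
Perimeter = 17 + 25 + 25 + 29 + 15 + 35 = 146.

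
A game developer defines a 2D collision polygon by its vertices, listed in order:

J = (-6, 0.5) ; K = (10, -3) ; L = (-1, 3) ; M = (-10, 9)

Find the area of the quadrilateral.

Apply the shoelace formula: 2A = Σ (x_i·y_{i+1} − x_{i+1}·y_i), indices taken mod 4.
Σ = (13) + (27) + (21) + (49) = 110
Area = |Σ|/2 = 55.

55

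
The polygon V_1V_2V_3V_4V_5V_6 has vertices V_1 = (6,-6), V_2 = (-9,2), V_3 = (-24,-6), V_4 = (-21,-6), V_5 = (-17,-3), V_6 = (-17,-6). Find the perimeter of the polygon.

68

|V_1V_2| = √((-15)² + (8)²) = √289 = 17
|V_2V_3| = √((-15)² + (-8)²) = √289 = 17
|V_3V_4| = √((3)² + (0)²) = √9 = 3
|V_4V_5| = √((4)² + (3)²) = √25 = 5
|V_5V_6| = √((0)² + (-3)²) = √9 = 3
|V_6V_1| = √((23)² + (0)²) = √529 = 23
Perimeter = 17 + 17 + 3 + 5 + 3 + 23 = 68.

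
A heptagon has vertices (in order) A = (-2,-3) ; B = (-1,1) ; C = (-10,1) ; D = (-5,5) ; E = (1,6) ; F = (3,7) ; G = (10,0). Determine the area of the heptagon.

Apply Gauss's area formula: 2A = Σ (x_i·y_{i+1} − x_{i+1}·y_i), indices taken mod 7.
Cross-terms: -5, 9, -45, -35, -11, -70, -30  ⇒  Σ = -187
Area = |Σ|/2 = 93.5.

93.5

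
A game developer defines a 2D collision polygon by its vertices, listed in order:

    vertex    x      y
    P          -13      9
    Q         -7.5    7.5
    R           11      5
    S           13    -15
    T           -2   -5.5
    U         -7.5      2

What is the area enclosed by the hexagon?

284.125

Apply the surveyor's formula: 2A = Σ (x_i·y_{i+1} − x_{i+1}·y_i), indices taken mod 6.
Cross-terms: -30, -120, -230, -101.5, -45.25, -41.5  ⇒  Σ = -568.25
Area = |Σ|/2 = 284.125.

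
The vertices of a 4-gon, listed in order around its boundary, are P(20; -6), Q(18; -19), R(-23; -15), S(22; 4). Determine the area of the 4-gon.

Apply Gauss's area formula: 2A = Σ (x_i·y_{i+1} − x_{i+1}·y_i), indices taken mod 4.
Σ = (-272) + (-707) + (238) + (-212) = -953
Area = |Σ|/2 = 476.5.

476.5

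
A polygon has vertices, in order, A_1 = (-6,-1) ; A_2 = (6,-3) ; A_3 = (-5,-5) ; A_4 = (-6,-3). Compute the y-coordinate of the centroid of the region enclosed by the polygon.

-3

Apply the shoelace (surveyor's) formula. First the cross-terms c_i = x_i·y_{i+1} − x_{i+1}·y_i:
  24, -45, -15, -12  ⇒  2A = -48, A = -24.
Then Σ (y_i + y_{i+1})·c_i = 432, so ȳ = 432 / (6·(-24)) = -3.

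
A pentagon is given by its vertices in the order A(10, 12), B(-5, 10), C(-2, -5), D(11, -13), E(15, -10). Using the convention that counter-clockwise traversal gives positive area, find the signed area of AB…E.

Cross-terms: 160, 45, 81, 85, 280  ⇒  Σ = 651
Signed area = Σ/2 = 325.5 (positive ⇒ counter-clockwise traversal).

325.5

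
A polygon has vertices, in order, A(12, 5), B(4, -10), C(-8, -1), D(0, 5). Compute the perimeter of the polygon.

|AB| = √((-8)² + (-15)²) = √289 = 17
|BC| = √((-12)² + (9)²) = √225 = 15
|CD| = √((8)² + (6)²) = √100 = 10
|DA| = √((12)² + (0)²) = √144 = 12
Perimeter = 17 + 15 + 10 + 12 = 54.

54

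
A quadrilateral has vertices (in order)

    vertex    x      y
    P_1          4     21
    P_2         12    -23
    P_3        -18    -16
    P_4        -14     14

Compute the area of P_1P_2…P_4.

888

Apply the shoelace formula: 2A = Σ (x_i·y_{i+1} − x_{i+1}·y_i), indices taken mod 4.
P_1→P_2: (4)(-23) − (12)(21) = -344
P_2→P_3: (12)(-16) − (-18)(-23) = -606
P_3→P_4: (-18)(14) − (-14)(-16) = -476
P_4→P_1: (-14)(21) − (4)(14) = -350
Σ = -1776
Area = |Σ|/2 = 888.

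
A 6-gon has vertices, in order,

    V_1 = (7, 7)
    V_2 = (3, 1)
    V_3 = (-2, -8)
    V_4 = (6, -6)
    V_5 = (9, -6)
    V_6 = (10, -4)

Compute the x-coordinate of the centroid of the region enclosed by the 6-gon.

1235/246

Apply the shoelace formula. First the cross-terms c_i = x_i·y_{i+1} − x_{i+1}·y_i:
  -14, -22, 60, 18, 24, 98  ⇒  2A = 164, A = 82.
Then Σ (x_i + x_{i+1})·c_i = 2470, so x̄ = 2470 / (6·82) = 1235/246.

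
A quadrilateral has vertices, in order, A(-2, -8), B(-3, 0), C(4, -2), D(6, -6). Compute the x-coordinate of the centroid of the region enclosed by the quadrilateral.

Apply the shoelace formula. First the cross-terms c_i = x_i·y_{i+1} − x_{i+1}·y_i:
  -24, 6, -12, -60  ⇒  2A = -90, A = -45.
Then Σ (x_i + x_{i+1})·c_i = -234, so x̄ = -234 / (6·(-45)) = 13/15.

13/15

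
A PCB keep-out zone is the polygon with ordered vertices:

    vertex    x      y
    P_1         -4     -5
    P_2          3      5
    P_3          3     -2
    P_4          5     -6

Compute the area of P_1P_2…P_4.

Apply the shoelace formula: 2A = Σ (x_i·y_{i+1} − x_{i+1}·y_i), indices taken mod 4.
P_1→P_2: (-4)(5) − (3)(-5) = -5
P_2→P_3: (3)(-2) − (3)(5) = -21
P_3→P_4: (3)(-6) − (5)(-2) = -8
P_4→P_1: (5)(-5) − (-4)(-6) = -49
Σ = -83
Area = |Σ|/2 = 41.5.

41.5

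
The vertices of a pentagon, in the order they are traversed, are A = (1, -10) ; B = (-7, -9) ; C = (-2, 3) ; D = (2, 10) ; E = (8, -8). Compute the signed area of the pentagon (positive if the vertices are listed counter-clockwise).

-156

A→B: (1)(-9) − (-7)(-10) = -79
B→C: (-7)(3) − (-2)(-9) = -39
C→D: (-2)(10) − (2)(3) = -26
D→E: (2)(-8) − (8)(10) = -96
E→A: (8)(-10) − (1)(-8) = -72
Σ = -312
Signed area = Σ/2 = -156 (negative ⇒ clockwise traversal).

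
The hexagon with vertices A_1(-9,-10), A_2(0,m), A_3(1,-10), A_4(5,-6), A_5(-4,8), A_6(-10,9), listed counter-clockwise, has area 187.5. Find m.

-9

The doubled signed area Σ (x_i y_{i+1} − x_{i+1} y_i) is linear in m.
With m=0 it equals 285; the coefficient of m is -10 (from the two edges through A_2).
So -10·m + 285 = 2·187.5 = 375 ⇒ m = -9.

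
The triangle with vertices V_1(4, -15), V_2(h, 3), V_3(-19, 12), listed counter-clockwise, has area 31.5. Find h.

-9

Write out the shoelace sum; only the two edges meeting at V_2 involve h:
2·Area = [(4·3 − h·(-15)) + (h·12 − (-19)·3)] + 237
       = 27·h + 306 = 63
⇒ h = -9.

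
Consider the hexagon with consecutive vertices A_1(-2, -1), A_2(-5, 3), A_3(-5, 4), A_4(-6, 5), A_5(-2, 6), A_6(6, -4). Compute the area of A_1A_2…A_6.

42.5

Apply the shoelace formula: 2A = Σ (x_i·y_{i+1} − x_{i+1}·y_i), indices taken mod 6.
Σ = (-11) + (-5) + (-1) + (-26) + (-28) + (-14) = -85
Area = |Σ|/2 = 42.5.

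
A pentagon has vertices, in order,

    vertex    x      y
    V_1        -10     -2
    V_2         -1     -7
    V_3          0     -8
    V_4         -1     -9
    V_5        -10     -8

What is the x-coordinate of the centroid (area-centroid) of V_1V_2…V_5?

Apply the surveyor's formula. First the cross-terms c_i = x_i·y_{i+1} − x_{i+1}·y_i:
  68, 8, -8, -82, -60  ⇒  2A = -74, A = -37.
Then Σ (x_i + x_{i+1})·c_i = 1354, so x̄ = 1354 / (6·(-37)) = -677/111.

-677/111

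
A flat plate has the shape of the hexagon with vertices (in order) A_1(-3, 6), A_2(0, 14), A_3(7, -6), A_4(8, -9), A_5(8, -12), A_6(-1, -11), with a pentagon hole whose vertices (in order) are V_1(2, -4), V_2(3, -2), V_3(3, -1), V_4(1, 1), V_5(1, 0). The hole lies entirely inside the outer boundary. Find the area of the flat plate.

Outer boundary:
Σ = (-42) + (-98) + (-15) + (-24) + (-100) + (-39) = -318
Area = |Σ|/2 = 159.
Hole:
Apply the shoelace (surveyor's) formula: 2A = Σ (x_i·y_{i+1} − x_{i+1}·y_i), indices taken mod 5.
Σ = (8) + (3) + (4) + (-1) + (-4) = 10
Area = |Σ|/2 = 5.
Net area = 159 − 5 = 154.

154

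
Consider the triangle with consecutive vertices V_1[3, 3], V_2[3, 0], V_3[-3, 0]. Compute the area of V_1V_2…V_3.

Apply Gauss's area formula: 2A = Σ (x_i·y_{i+1} − x_{i+1}·y_i), indices taken mod 3.
Σ = (-9) + (0) + (-9) = -18
Area = |Σ|/2 = 9.

9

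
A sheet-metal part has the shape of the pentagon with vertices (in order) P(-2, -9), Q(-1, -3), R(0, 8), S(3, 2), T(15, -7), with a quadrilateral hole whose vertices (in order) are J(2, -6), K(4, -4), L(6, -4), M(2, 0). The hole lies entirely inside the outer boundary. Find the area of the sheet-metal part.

Outer boundary:
Apply the surveyor's formula: 2A = Σ (x_i·y_{i+1} − x_{i+1}·y_i), indices taken mod 5.
Σ = (-3) + (-8) + (-24) + (-51) + (-149) = -235
Area = |Σ|/2 = 117.5.
Hole:
Apply Gauss's area formula: 2A = Σ (x_i·y_{i+1} − x_{i+1}·y_i), indices taken mod 4.
Cross-terms: 16, 8, 8, -12  ⇒  Σ = 20
Area = |Σ|/2 = 10.
Net area = 117.5 − 10 = 107.5.

107.5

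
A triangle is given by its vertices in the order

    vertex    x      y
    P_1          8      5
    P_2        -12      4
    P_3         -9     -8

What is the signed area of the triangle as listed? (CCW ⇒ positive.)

121.5

Cross-terms: 92, 132, 19  ⇒  Σ = 243
Signed area = Σ/2 = 121.5 (positive ⇒ counter-clockwise traversal).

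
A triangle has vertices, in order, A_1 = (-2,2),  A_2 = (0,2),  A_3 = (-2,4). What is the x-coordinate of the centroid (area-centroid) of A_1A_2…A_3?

Apply Gauss's area formula. First the cross-terms c_i = x_i·y_{i+1} − x_{i+1}·y_i:
  -4, 4, 4  ⇒  2A = 4, A = 2.
Then Σ (x_i + x_{i+1})·c_i = -16, so x̄ = -16 / (6·2) = -4/3.

-4/3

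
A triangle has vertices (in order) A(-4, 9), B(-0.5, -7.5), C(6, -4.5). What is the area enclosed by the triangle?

58.875

Apply the shoelace (surveyor's) formula: 2A = Σ (x_i·y_{i+1} − x_{i+1}·y_i), indices taken mod 3.
A→B: (-4)(-7.5) − (-0.5)(9) = 34.5
B→C: (-0.5)(-4.5) − (6)(-7.5) = 47.25
C→A: (6)(9) − (-4)(-4.5) = 36
Σ = 117.75
Area = |Σ|/2 = 58.875.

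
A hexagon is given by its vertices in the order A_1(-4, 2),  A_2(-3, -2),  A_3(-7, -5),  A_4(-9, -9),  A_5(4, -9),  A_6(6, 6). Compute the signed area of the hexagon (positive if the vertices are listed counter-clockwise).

132

Cross-terms: 14, 1, 18, 117, 78, 36  ⇒  Σ = 264
Signed area = Σ/2 = 132 (positive ⇒ counter-clockwise traversal).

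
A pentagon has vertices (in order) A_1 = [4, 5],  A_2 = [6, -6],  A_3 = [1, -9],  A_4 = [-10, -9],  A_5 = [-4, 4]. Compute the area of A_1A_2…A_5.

156.5

Apply the shoelace (surveyor's) formula: 2A = Σ (x_i·y_{i+1} − x_{i+1}·y_i), indices taken mod 5.
A_1→A_2: (4)(-6) − (6)(5) = -54
A_2→A_3: (6)(-9) − (1)(-6) = -48
A_3→A_4: (1)(-9) − (-10)(-9) = -99
A_4→A_5: (-10)(4) − (-4)(-9) = -76
A_5→A_1: (-4)(5) − (4)(4) = -36
Σ = -313
Area = |Σ|/2 = 156.5.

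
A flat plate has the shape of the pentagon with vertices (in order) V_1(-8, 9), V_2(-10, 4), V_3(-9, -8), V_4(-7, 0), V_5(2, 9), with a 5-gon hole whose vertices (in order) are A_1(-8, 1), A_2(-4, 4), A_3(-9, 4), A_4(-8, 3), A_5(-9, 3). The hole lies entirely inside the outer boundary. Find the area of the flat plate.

Outer boundary:
Apply the shoelace formula: 2A = Σ (x_i·y_{i+1} − x_{i+1}·y_i), indices taken mod 5.
Σ = (58) + (116) + (-56) + (-63) + (90) = 145
Area = |Σ|/2 = 72.5.
Hole:
Apply the shoelace (surveyor's) formula: 2A = Σ (x_i·y_{i+1} − x_{i+1}·y_i), indices taken mod 5.
Cross-terms: -28, 20, 5, 3, 15  ⇒  Σ = 15
Area = |Σ|/2 = 7.5.
Net area = 72.5 − 7.5 = 65.

65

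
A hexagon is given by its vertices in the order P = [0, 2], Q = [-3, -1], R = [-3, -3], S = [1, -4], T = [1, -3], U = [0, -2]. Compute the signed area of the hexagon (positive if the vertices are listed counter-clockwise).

13

Apply the shoelace formula: 2A = Σ (x_i·y_{i+1} − x_{i+1}·y_i), indices taken mod 6.
P→Q: (0)(-1) − (-3)(2) = 6
Q→R: (-3)(-3) − (-3)(-1) = 6
R→S: (-3)(-4) − (1)(-3) = 15
S→T: (1)(-3) − (1)(-4) = 1
T→U: (1)(-2) − (0)(-3) = -2
U→P: (0)(2) − (0)(-2) = 0
Σ = 26
Signed area = Σ/2 = 13 (positive ⇒ counter-clockwise traversal).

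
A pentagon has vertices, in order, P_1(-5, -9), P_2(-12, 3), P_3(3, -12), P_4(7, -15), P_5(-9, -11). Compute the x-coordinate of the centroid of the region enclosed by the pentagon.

-442/135

Apply Gauss's area formula. First the cross-terms c_i = x_i·y_{i+1} − x_{i+1}·y_i:
  -123, 135, 39, -212, 26  ⇒  2A = -135, A = -67.5.
Then Σ (x_i + x_{i+1})·c_i = 1326, so x̄ = 1326 / (6·(-67.5)) = -442/135.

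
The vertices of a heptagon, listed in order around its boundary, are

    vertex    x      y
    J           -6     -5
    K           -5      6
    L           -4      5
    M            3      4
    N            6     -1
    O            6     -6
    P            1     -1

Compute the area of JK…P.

Apply the shoelace (surveyor's) formula: 2A = Σ (x_i·y_{i+1} − x_{i+1}·y_i), indices taken mod 7.
Cross-terms: -61, -1, -31, -27, -30, 0, -11  ⇒  Σ = -161
Area = |Σ|/2 = 80.5.

80.5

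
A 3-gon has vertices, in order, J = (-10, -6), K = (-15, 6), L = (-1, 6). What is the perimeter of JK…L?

|JK| = √((-5)² + (12)²) = √169 = 13
|KL| = √((14)² + (0)²) = √196 = 14
|LJ| = √((-9)² + (-12)²) = √225 = 15
Perimeter = 13 + 14 + 15 = 42.

42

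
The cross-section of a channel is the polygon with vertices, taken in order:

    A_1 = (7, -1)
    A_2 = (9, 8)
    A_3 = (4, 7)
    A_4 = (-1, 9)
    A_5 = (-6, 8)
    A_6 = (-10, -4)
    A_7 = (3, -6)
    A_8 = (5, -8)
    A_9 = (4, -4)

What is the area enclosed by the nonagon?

201.5

Apply Gauss's area formula: 2A = Σ (x_i·y_{i+1} − x_{i+1}·y_i), indices taken mod 9.
Σ = (65) + (31) + (43) + (46) + (104) + (72) + (6) + (12) + (24) = 403
Area = |Σ|/2 = 201.5.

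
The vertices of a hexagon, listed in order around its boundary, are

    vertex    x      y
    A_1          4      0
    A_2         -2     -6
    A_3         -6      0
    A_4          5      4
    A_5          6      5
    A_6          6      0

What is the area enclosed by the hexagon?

56.5

Σ = (-24) + (-36) + (-24) + (1) + (-30) + (0) = -113
Area = |Σ|/2 = 56.5.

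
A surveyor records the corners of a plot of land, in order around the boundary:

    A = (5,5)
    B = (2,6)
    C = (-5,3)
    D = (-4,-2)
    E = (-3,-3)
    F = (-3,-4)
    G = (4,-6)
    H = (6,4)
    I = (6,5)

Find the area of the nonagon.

Σ = (20) + (36) + (22) + (6) + (3) + (34) + (52) + (6) + (5) = 184
Area = |Σ|/2 = 92.

92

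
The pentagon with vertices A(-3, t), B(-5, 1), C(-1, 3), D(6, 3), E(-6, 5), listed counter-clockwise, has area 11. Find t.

3

The doubled signed area Σ (x_i y_{i+1} − x_{i+1} y_i) is linear in t.
With t=0 it equals 25; the coefficient of t is -1 (from the two edges through A).
So -1·t + 25 = 2·11 = 22 ⇒ t = 3.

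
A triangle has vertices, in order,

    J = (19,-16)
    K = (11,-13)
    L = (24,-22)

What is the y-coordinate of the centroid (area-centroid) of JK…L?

Apply the surveyor's formula. First the cross-terms c_i = x_i·y_{i+1} − x_{i+1}·y_i:
  -71, 70, 34  ⇒  2A = 33, A = 16.5.
Then Σ (y_i + y_{i+1})·c_i = -1683, so ȳ = -1683 / (6·16.5) = -17.

-17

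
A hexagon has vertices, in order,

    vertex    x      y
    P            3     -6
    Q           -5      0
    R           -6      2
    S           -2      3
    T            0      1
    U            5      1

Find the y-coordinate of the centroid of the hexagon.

Apply Gauss's area formula. First the cross-terms c_i = x_i·y_{i+1} − x_{i+1}·y_i:
  -30, -10, -14, -2, -5, -33  ⇒  2A = -94, A = -47.
Then Σ (y_i + y_{i+1})·c_i = 237, so ȳ = 237 / (6·(-47)) = -79/94.

-79/94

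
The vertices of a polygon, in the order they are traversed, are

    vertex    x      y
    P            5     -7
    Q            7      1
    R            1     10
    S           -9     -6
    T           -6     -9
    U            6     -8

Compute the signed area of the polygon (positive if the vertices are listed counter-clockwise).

176

Apply Gauss's area formula: 2A = Σ (x_i·y_{i+1} − x_{i+1}·y_i), indices taken mod 6.
Σ = (54) + (69) + (84) + (45) + (102) + (-2) = 352
Signed area = Σ/2 = 176 (positive ⇒ counter-clockwise traversal).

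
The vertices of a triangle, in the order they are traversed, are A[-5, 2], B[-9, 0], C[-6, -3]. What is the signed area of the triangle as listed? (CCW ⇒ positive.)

Σ = (18) + (27) + (-27) = 18
Signed area = Σ/2 = 9 (positive ⇒ counter-clockwise traversal).

9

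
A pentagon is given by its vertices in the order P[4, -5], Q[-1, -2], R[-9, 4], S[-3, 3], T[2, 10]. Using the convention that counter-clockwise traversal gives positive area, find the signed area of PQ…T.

-68

Σ = (-13) + (-22) + (-15) + (-36) + (-50) = -136
Signed area = Σ/2 = -68 (negative ⇒ clockwise traversal).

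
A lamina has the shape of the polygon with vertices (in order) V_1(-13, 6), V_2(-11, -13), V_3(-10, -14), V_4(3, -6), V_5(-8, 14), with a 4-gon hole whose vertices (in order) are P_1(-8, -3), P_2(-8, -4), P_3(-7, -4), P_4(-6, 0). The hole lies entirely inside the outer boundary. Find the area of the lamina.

Outer boundary:
Apply Gauss's area formula: 2A = Σ (x_i·y_{i+1} − x_{i+1}·y_i), indices taken mod 5.
Cross-terms: 235, 24, 102, -6, 134  ⇒  Σ = 489
Area = |Σ|/2 = 244.5.
Hole:
Σ = (8) + (4) + (-24) + (18) = 6
Area = |Σ|/2 = 3.
Net area = 244.5 − 3 = 241.5.

241.5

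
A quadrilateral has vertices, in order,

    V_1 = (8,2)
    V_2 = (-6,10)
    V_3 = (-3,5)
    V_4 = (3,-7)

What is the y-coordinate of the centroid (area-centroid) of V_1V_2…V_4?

391/240

Apply the surveyor's formula. First the cross-terms c_i = x_i·y_{i+1} − x_{i+1}·y_i:
  92, 0, 6, 62  ⇒  2A = 160, A = 80.
Then Σ (y_i + y_{i+1})·c_i = 782, so ȳ = 782 / (6·80) = 391/240.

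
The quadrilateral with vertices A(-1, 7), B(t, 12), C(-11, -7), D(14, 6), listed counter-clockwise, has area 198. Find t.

-10

Write out the shoelace sum; only the two edges meeting at B involve t:
2·Area = [((-1)·12 − t·7) + (t·(-7) − (-11)·12)] + 136
       = -14·t + 256 = 396
⇒ t = -10.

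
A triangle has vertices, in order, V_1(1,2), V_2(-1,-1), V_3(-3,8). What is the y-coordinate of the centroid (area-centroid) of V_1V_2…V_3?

Apply Gauss's area formula. First the cross-terms c_i = x_i·y_{i+1} − x_{i+1}·y_i:
  1, -11, -14  ⇒  2A = -24, A = -12.
Then Σ (y_i + y_{i+1})·c_i = -216, so ȳ = -216 / (6·(-12)) = 3.

3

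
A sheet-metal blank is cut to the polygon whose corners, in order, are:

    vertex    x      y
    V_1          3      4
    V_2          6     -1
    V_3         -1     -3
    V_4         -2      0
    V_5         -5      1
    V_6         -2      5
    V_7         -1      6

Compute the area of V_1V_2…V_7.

Apply the shoelace formula: 2A = Σ (x_i·y_{i+1} − x_{i+1}·y_i), indices taken mod 7.
Cross-terms: -27, -19, -6, -2, -23, -7, -22  ⇒  Σ = -106
Area = |Σ|/2 = 53.

53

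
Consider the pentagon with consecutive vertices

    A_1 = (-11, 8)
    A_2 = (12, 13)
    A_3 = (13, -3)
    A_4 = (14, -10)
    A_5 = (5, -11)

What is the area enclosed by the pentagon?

Apply the shoelace (surveyor's) formula: 2A = Σ (x_i·y_{i+1} − x_{i+1}·y_i), indices taken mod 5.
Σ = (-239) + (-205) + (-88) + (-104) + (-81) = -717
Area = |Σ|/2 = 358.5.

358.5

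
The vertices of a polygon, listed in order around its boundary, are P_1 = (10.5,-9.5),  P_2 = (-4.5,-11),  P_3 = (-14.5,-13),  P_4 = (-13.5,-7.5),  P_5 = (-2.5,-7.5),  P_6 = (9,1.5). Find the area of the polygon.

Apply the surveyor's formula: 2A = Σ (x_i·y_{i+1} − x_{i+1}·y_i), indices taken mod 6.
Cross-terms: -158.25, -101, -66.75, 82.5, 63.75, -101.25  ⇒  Σ = -281
Area = |Σ|/2 = 140.5.

140.5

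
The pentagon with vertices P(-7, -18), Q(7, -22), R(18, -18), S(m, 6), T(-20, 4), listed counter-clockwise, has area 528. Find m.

-5

The doubled signed area Σ (x_i y_{i+1} − x_{i+1} y_i) is linear in m.
With m=0 it equals 1166; the coefficient of m is 22 (from the two edges through S).
So 22·m + 1166 = 2·528 = 1056 ⇒ m = -5.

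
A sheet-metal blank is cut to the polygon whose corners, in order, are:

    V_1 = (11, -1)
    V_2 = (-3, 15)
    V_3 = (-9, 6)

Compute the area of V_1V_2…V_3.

111

Apply the shoelace formula: 2A = Σ (x_i·y_{i+1} − x_{i+1}·y_i), indices taken mod 3.
Σ = (162) + (117) + (-57) = 222
Area = |Σ|/2 = 111.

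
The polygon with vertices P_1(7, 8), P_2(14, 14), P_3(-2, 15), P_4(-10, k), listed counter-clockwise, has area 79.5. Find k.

15

The doubled signed area Σ (x_i y_{i+1} − x_{i+1} y_i) is linear in k.
With k=0 it equals 294; the coefficient of k is -9 (from the two edges through P_4).
So -9·k + 294 = 2·79.5 = 159 ⇒ k = 15.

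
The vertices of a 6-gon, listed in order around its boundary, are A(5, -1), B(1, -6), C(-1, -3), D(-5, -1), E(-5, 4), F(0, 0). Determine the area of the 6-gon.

Apply the shoelace (surveyor's) formula: 2A = Σ (x_i·y_{i+1} − x_{i+1}·y_i), indices taken mod 6.
A→B: (5)(-6) − (1)(-1) = -29
B→C: (1)(-3) − (-1)(-6) = -9
C→D: (-1)(-1) − (-5)(-3) = -14
D→E: (-5)(4) − (-5)(-1) = -25
E→F: (-5)(0) − (0)(4) = 0
F→A: (0)(-1) − (5)(0) = 0
Σ = -77
Area = |Σ|/2 = 38.5.

38.5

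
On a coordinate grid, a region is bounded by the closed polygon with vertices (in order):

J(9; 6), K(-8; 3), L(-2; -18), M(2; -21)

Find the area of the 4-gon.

252

Σ = (75) + (150) + (78) + (201) = 504
Area = |Σ|/2 = 252.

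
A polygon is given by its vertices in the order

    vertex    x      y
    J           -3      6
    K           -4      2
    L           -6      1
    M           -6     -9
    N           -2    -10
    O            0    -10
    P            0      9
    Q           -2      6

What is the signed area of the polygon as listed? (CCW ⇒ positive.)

Apply Gauss's area formula: 2A = Σ (x_i·y_{i+1} − x_{i+1}·y_i), indices taken mod 8.
Σ = (18) + (8) + (60) + (42) + (20) + (0) + (18) + (6) = 172
Signed area = Σ/2 = 86 (positive ⇒ counter-clockwise traversal).

86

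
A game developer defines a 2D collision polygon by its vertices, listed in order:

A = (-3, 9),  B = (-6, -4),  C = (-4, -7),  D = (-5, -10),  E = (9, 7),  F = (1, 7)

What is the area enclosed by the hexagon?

119

Cross-terms: 66, 26, 5, 55, 56, 30  ⇒  Σ = 238
Area = |Σ|/2 = 119.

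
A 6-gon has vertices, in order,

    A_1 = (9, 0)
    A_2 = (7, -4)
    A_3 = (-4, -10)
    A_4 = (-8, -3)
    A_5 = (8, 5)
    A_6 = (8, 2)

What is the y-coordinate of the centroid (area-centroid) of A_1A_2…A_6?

Apply Gauss's area formula. First the cross-terms c_i = x_i·y_{i+1} − x_{i+1}·y_i:
  -36, -86, -68, -16, -24, -18  ⇒  2A = -248, A = -124.
Then Σ (y_i + y_{i+1})·c_i = 1996, so ȳ = 1996 / (6·(-124)) = -499/186.

-499/186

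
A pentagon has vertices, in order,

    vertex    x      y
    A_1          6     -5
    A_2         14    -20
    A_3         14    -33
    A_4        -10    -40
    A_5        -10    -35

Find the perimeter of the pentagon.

94

|A_1A_2| = √((8)² + (-15)²) = √289 = 17
|A_2A_3| = √((0)² + (-13)²) = √169 = 13
|A_3A_4| = √((-24)² + (-7)²) = √625 = 25
|A_4A_5| = √((0)² + (5)²) = √25 = 5
|A_5A_1| = √((16)² + (30)²) = √1156 = 34
Perimeter = 17 + 13 + 25 + 5 + 34 = 94.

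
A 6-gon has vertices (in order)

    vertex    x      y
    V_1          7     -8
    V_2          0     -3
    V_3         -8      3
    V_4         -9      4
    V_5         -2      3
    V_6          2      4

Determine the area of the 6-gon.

Apply the surveyor's formula: 2A = Σ (x_i·y_{i+1} − x_{i+1}·y_i), indices taken mod 6.
Σ = (-21) + (-24) + (-5) + (-19) + (-14) + (-44) = -127
Area = |Σ|/2 = 63.5.

63.5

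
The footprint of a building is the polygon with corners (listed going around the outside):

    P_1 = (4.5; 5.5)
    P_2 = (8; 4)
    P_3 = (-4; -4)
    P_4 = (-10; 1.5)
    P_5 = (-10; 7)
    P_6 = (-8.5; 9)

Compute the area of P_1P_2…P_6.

130.375

P_1→P_2: (4.5)(4) − (8)(5.5) = -26
P_2→P_3: (8)(-4) − (-4)(4) = -16
P_3→P_4: (-4)(1.5) − (-10)(-4) = -46
P_4→P_5: (-10)(7) − (-10)(1.5) = -55
P_5→P_6: (-10)(9) − (-8.5)(7) = -30.5
P_6→P_1: (-8.5)(5.5) − (4.5)(9) = -87.25
Σ = -260.75
Area = |Σ|/2 = 130.375.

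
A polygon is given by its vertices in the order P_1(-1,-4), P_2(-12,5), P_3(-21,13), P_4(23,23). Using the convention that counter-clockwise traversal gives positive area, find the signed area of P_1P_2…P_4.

Apply Gauss's area formula: 2A = Σ (x_i·y_{i+1} − x_{i+1}·y_i), indices taken mod 4.
Σ = (-53) + (-51) + (-782) + (-69) = -955
Signed area = Σ/2 = -477.5 (negative ⇒ clockwise traversal).

-477.5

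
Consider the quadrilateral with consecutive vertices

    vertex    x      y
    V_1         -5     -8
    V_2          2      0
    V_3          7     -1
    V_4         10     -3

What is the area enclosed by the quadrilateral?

46

Σ = (16) + (-2) + (-11) + (-95) = -92
Area = |Σ|/2 = 46.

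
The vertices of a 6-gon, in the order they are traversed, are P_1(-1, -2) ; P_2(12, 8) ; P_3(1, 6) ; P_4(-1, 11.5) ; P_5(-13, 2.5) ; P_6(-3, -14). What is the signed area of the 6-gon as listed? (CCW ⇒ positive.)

Apply the shoelace (surveyor's) formula: 2A = Σ (x_i·y_{i+1} − x_{i+1}·y_i), indices taken mod 6.
P_1→P_2: (-1)(8) − (12)(-2) = 16
P_2→P_3: (12)(6) − (1)(8) = 64
P_3→P_4: (1)(11.5) − (-1)(6) = 17.5
P_4→P_5: (-1)(2.5) − (-13)(11.5) = 147
P_5→P_6: (-13)(-14) − (-3)(2.5) = 189.5
P_6→P_1: (-3)(-2) − (-1)(-14) = -8
Σ = 426
Signed area = Σ/2 = 213 (positive ⇒ counter-clockwise traversal).

213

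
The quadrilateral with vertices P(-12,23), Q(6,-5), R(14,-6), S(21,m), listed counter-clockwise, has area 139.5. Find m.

-11

The doubled signed area Σ (x_i y_{i+1} − x_{i+1} y_i) is linear in m.
With m=0 it equals 565; the coefficient of m is 26 (from the two edges through S).
So 26·m + 565 = 2·139.5 = 279 ⇒ m = -11.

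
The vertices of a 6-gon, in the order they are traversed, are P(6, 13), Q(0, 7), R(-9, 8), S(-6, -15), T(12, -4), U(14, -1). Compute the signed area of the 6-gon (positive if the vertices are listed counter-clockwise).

362

Σ = (42) + (63) + (183) + (204) + (44) + (188) = 724
Signed area = Σ/2 = 362 (positive ⇒ counter-clockwise traversal).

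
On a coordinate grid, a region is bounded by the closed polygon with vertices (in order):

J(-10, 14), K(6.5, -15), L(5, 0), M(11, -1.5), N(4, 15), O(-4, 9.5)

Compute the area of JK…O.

217.25

Σ = (59) + (75) + (-7.5) + (171) + (98) + (39) = 434.5
Area = |Σ|/2 = 217.25.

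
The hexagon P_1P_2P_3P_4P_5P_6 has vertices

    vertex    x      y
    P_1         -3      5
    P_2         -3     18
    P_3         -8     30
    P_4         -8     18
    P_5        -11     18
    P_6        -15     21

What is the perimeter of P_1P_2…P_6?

|P_1P_2| = √((0)² + (13)²) = √169 = 13
|P_2P_3| = √((-5)² + (12)²) = √169 = 13
|P_3P_4| = √((0)² + (-12)²) = √144 = 12
|P_4P_5| = √((-3)² + (0)²) = √9 = 3
|P_5P_6| = √((-4)² + (3)²) = √25 = 5
|P_6P_1| = √((12)² + (-16)²) = √400 = 20
Perimeter = 13 + 13 + 12 + 3 + 5 + 20 = 66.

66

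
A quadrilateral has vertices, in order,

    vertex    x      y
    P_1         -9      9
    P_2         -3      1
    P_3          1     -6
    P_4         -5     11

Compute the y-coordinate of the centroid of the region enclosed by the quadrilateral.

36/7

Apply the shoelace (surveyor's) formula. First the cross-terms c_i = x_i·y_{i+1} − x_{i+1}·y_i:
  18, 17, -19, 54  ⇒  2A = 70, A = 35.
Then Σ (y_i + y_{i+1})·c_i = 1080, so ȳ = 1080 / (6·35) = 36/7.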